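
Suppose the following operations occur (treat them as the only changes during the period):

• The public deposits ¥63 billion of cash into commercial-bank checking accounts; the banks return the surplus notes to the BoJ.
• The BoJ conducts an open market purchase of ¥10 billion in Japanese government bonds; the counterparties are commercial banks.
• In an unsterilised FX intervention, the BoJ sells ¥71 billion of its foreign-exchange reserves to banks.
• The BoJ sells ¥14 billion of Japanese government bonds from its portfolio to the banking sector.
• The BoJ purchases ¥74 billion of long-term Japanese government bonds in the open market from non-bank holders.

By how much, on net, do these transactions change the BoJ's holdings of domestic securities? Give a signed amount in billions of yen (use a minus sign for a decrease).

+¥70 billion

Currency deposit ¥63 billion: the BoJ's securities portfolio is untouched → 0.
OMO purchase (from banks) ¥10 billion: securities added to the BoJ's portfolio → +¥10B.
FX sale ¥71 billion: the BoJ's securities portfolio is untouched → 0.
OMO sale (to banks) ¥14 billion: securities removed from the BoJ's portfolio → −¥14B.
Asset purchase (from non-banks) ¥74 billion: securities added to the BoJ's portfolio → +¥74B.
Net: 0 + 10 + 0 − 14 + 74 = +¥70 billion.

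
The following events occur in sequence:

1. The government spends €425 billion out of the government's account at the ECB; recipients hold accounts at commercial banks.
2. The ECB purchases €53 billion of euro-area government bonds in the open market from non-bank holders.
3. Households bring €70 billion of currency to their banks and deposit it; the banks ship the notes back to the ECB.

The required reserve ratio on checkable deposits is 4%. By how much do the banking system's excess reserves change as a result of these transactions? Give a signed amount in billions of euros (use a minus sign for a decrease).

Government spending €425 billion: reserves +€425B, deposits +€425B.
Asset purchase (from non-banks) €53 billion: reserves +€53B, deposits +€53B.
Currency deposit €70 billion: reserves +€70B, deposits +€70B.
Totals: Δreserves = +€548B, Δdeposits = +€548B.
Δrequired reserves = 4% × +€548B = +€21.92B.
Δexcess reserves = Δreserves − Δrequired = +€548B − (+€21.92B) = +€526.08 billion.

+€526.08 billion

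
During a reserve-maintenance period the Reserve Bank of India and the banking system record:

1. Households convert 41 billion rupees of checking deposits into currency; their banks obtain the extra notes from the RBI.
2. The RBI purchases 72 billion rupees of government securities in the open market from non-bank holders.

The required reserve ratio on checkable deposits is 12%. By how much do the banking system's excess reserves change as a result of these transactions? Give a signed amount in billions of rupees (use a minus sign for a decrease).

+27.28 billion

Currency withdrawal 41 billion rupees: reserves −41B, deposits −41B.
Asset purchase (from non-banks) 72 billion rupees: reserves +72B, deposits +72B.
Totals: Δreserves = +31B, Δdeposits = +31B.
Δrequired reserves = 12% × +31B = +3.72B.
Δexcess reserves = Δreserves − Δrequired = +31B − (+3.72B) = +27.28 billion.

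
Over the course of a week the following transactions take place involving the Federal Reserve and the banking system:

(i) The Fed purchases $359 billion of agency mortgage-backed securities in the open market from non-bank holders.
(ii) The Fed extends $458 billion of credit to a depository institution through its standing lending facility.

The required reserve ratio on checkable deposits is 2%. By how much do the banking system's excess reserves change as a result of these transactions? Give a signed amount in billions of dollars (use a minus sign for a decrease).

+$809.82 billion

Asset purchase (from non-banks) $359 billion: reserves +$359B, deposits +$359B.
Discount-window loan $458 billion: reserves +$458B, deposits 0.
Totals: Δreserves = +$817B, Δdeposits = +$359B.
Δrequired reserves = 2% × +$359B = +$7.18B.
Δexcess reserves = Δreserves − Δrequired = +$817B − (+$7.18B) = +$809.82 billion.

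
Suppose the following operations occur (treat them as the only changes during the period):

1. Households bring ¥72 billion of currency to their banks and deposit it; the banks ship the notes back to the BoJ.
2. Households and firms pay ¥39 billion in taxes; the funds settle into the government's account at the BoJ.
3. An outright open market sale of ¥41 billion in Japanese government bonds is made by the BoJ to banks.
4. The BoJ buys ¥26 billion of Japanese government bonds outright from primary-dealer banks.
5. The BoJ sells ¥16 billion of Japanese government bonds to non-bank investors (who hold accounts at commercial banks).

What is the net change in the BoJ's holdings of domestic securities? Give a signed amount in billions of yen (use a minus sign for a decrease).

Currency deposit ¥72 billion: the BoJ's securities portfolio is untouched → 0.
Government account inflow ¥39 billion: the BoJ's securities portfolio is untouched → 0.
OMO sale (to banks) ¥41 billion: securities removed from the BoJ's portfolio → −¥41B.
OMO purchase (from banks) ¥26 billion: securities added to the BoJ's portfolio → +¥26B.
Asset sale (to non-banks) ¥16 billion: securities removed from the BoJ's portfolio → −¥16B.
Net: 0 + 0 − 41 + 26 − 16 = -¥31 billion.

-¥31 billion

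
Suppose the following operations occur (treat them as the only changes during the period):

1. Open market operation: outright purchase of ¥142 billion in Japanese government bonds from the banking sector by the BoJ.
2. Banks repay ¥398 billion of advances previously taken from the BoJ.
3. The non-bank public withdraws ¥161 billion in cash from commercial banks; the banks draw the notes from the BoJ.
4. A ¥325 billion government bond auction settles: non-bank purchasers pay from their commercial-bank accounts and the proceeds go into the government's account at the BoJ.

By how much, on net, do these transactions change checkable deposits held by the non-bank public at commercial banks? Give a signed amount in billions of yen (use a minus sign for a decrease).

-¥486 billion

OMO purchase (from banks) ¥142 billion: the counterparty is a bank, so public deposits are unchanged → 0.
Discount-window repayment ¥398 billion: the counterparty is a bank, so public deposits are unchanged → 0.
Currency withdrawal ¥161 billion: non-bank counterparties' bank balances fall → −¥161B.
Government account inflow ¥325 billion: non-bank counterparties' bank balances fall → −¥325B.
Net: 0 + 0 − 161 − 325 = -¥486 billion.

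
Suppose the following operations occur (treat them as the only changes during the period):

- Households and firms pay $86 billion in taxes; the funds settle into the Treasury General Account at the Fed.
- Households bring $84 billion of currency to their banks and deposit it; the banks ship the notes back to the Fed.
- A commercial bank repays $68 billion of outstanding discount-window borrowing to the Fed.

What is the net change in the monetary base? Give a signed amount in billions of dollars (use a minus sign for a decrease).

-$154 billion

Government account inflow $86 billion: reserves shift to a non-base liability → −$86B.
Currency deposit $84 billion: just a shift between currency and reserves — both are base money → 0.
Discount-window repayment $68 billion: Fed balance sheet contracts → −$68B.
Net: −86 + 0 − 68 = -$154 billion.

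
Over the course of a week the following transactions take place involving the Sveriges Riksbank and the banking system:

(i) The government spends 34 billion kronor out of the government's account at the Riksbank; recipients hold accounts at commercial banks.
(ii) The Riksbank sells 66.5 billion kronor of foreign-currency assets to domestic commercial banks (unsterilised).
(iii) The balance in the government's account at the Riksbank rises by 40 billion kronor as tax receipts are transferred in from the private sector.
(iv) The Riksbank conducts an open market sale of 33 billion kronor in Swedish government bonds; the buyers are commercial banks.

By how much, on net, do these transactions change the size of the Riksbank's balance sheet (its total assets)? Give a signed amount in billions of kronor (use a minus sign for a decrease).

-99.5 billion

Government spending 34 billion kronor: only the composition of liabilities changes → 0.
FX sale 66.5 billion kronor: a Riksbank asset is shed → −66.5B.
Government account inflow 40 billion kronor: only the composition of liabilities changes → 0.
OMO sale (to banks) 33 billion kronor: a Riksbank asset is shed → −33B.
Net: 0 − 66.5 + 0 − 33 = -99.5 billion.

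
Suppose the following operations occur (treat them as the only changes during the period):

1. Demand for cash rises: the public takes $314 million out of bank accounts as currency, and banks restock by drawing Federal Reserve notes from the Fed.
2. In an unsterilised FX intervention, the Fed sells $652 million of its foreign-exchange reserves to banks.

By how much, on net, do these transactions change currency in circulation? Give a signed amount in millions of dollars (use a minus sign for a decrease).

Currency withdrawal $314 million: notes leave the central bank → +$314M.
FX sale $652 million: no currency enters or leaves circulation → 0.
Net: 314 + 0 = +$314 million.

+$314 million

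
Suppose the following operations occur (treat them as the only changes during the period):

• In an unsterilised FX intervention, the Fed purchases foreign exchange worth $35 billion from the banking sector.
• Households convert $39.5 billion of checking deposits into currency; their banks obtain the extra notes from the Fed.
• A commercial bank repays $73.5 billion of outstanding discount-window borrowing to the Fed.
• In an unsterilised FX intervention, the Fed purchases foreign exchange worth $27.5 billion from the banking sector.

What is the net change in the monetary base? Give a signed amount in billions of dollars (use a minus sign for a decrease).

-$11 billion

FX purchase $35 billion: Fed balance sheet expands → +$35B.
Currency withdrawal $39.5 billion: just a shift between currency and reserves — both are base money → 0.
Discount-window repayment $73.5 billion: Fed balance sheet contracts → −$73.5B.
FX purchase $27.5 billion: Fed balance sheet expands → +$27.5B.
Net: 35 + 0 − 73.5 + 27.5 = -$11 billion.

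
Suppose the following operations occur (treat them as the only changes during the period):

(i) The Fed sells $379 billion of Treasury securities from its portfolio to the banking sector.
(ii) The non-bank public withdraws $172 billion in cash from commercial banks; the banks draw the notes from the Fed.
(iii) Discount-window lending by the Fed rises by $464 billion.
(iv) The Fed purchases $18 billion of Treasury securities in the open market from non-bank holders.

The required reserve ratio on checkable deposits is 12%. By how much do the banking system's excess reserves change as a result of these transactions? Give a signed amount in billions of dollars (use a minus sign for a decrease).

-$50.52 billion

OMO sale (to banks) $379 billion: reserves −$379B, deposits 0.
Currency withdrawal $172 billion: reserves −$172B, deposits −$172B.
Discount-window loan $464 billion: reserves +$464B, deposits 0.
Asset purchase (from non-banks) $18 billion: reserves +$18B, deposits +$18B.
Totals: Δreserves = −$69B, Δdeposits = −$154B.
Δrequired reserves = 12% × −$154B = −$18.48B.
Δexcess reserves = Δreserves − Δrequired = −$69B − (−$18.48B) = -$50.52 billion.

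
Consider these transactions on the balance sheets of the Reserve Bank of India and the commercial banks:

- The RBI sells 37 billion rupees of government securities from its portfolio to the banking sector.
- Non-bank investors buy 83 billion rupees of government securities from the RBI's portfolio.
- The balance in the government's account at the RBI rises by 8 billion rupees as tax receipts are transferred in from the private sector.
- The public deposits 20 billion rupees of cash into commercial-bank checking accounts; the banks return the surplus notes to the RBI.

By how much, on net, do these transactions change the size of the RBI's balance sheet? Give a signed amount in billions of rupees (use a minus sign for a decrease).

-120 billion

OMO sale (to banks) 37 billion rupees: an RBI asset is shed → −37B.
Asset sale (to non-banks) 83 billion rupees: an RBI asset is shed → −83B.
Government account inflow 8 billion rupees: only the composition of liabilities changes → 0.
Currency deposit 20 billion rupees: only the composition of liabilities changes → 0.
Net: −37 − 83 + 0 + 0 = -120 billion.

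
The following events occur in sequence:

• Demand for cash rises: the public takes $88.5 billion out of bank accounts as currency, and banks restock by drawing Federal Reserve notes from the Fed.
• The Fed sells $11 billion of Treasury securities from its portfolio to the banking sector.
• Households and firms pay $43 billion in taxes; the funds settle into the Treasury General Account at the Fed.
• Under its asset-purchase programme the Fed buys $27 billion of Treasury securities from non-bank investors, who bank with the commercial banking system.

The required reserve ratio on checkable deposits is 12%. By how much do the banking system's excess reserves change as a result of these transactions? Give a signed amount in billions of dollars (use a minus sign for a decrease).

-$102.96 billion

Currency withdrawal $88.5 billion: reserves −$88.5B, deposits −$88.5B.
OMO sale (to banks) $11 billion: reserves −$11B, deposits 0.
Government account inflow $43 billion: reserves −$43B, deposits −$43B.
Asset purchase (from non-banks) $27 billion: reserves +$27B, deposits +$27B.
Totals: Δreserves = −$115.5B, Δdeposits = −$104.5B.
Δrequired reserves = 12% × −$104.5B = −$12.54B.
Δexcess reserves = Δreserves − Δrequired = −$115.5B − (−$12.54B) = -$102.96 billion.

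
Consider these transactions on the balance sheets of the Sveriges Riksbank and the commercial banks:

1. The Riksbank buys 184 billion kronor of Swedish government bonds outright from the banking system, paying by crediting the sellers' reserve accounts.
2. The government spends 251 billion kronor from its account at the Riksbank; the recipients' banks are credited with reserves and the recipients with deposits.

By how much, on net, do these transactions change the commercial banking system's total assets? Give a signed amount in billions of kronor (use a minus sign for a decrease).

+251 billion

OMO purchase (from banks) 184 billion kronor: just an asset swap on bank balance sheets → 0.
Government spending 251 billion kronor: bank balance sheets expand → +251B.
Net: 0 + 251 = +251 billion.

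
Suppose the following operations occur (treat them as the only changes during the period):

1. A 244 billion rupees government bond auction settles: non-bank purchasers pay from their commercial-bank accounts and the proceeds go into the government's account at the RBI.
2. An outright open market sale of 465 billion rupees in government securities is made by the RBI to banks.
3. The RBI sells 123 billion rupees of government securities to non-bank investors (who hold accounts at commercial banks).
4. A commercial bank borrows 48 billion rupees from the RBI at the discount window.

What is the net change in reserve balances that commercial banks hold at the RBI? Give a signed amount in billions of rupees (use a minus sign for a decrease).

Government account inflow 244 billion rupees: funds move from bank reserves into the government account → −244B.
OMO sale (to banks) 465 billion rupees: the buying banks pay out of their reserve balances → −465B.
Asset sale (to non-banks) 123 billion rupees: the non-bank buyers' banks settle from reserves → −123B.
Discount-window loan 48 billion rupees: the loan is credited to the bank's reserve account → +48B.
Net: −244 − 465 − 123 + 48 = -784 billion.

-784 billion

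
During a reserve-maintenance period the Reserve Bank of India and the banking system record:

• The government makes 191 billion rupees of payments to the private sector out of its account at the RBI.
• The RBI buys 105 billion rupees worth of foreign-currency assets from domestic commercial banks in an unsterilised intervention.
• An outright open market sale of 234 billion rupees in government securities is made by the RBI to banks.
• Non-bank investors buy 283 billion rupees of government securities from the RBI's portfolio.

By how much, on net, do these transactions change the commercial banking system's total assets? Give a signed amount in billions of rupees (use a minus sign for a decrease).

Government spending 191 billion rupees: bank balance sheets expand → +191B.
FX purchase 105 billion rupees: just an asset swap on bank balance sheets → 0.
OMO sale (to banks) 234 billion rupees: just an asset swap on bank balance sheets → 0.
Asset sale (to non-banks) 283 billion rupees: bank balance sheets shrink → −283B.
Net: 191 + 0 + 0 − 283 = -92 billion.

-92 billion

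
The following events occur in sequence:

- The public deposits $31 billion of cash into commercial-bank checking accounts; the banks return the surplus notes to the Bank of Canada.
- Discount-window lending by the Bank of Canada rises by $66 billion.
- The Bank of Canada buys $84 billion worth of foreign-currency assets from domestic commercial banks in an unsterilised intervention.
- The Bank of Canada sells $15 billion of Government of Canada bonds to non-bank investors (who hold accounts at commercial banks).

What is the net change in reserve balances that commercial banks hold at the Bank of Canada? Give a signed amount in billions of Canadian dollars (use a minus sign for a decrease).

+$166 billion

Currency deposit $31 billion: returned notes are swapped for reserve credit → +$31B.
Discount-window loan $66 billion: the loan is credited to the bank's reserve account → +$66B.
FX purchase $84 billion: the Bank of Canada pays by crediting reserve accounts → +$84B.
Asset sale (to non-banks) $15 billion: the non-bank buyers' banks settle from reserves → −$15B.
Net: 31 + 66 + 84 − 15 = +$166 billion.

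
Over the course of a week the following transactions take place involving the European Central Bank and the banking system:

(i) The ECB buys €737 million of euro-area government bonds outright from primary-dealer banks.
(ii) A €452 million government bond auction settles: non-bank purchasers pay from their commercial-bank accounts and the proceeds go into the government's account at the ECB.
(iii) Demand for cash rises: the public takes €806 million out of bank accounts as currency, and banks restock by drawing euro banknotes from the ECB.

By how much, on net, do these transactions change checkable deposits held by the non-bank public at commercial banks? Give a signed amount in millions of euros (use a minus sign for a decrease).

-€1258 million

OMO purchase (from banks) €737 million: the counterparty is a bank, so public deposits are unchanged → 0.
Government account inflow €452 million: non-bank counterparties' bank balances fall → −€452M.
Currency withdrawal €806 million: non-bank counterparties' bank balances fall → −€806M.
Net: 0 − 452 − 806 = -€1258 million.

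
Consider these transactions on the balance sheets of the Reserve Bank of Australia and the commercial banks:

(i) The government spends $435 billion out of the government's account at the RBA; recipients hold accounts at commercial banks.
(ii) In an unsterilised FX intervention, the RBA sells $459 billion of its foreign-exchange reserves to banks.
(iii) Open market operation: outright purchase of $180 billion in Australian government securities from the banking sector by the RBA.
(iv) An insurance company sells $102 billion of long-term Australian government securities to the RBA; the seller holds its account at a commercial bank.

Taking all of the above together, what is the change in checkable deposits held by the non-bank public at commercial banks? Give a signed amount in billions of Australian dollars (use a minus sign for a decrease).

+$537 billion

Government spending $435 billion: non-bank counterparties' bank balances rise → +$435B.
FX sale $459 billion: the counterparty is a bank, so public deposits are unchanged → 0.
OMO purchase (from banks) $180 billion: the counterparty is a bank, so public deposits are unchanged → 0.
Asset purchase (from non-banks) $102 billion: non-bank counterparties' bank balances rise → +$102B.
Net: 435 + 0 + 0 + 102 = +$537 billion.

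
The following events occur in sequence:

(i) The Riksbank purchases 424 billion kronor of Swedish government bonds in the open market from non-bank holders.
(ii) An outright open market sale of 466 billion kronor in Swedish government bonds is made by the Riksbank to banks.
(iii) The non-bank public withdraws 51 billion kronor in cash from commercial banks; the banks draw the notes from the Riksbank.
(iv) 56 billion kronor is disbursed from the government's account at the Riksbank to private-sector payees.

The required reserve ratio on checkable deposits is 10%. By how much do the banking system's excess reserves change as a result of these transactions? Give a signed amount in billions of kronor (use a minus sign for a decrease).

Asset purchase (from non-banks) 424 billion kronor: reserves +424B, deposits +424B.
OMO sale (to banks) 466 billion kronor: reserves −466B, deposits 0.
Currency withdrawal 51 billion kronor: reserves −51B, deposits −51B.
Government spending 56 billion kronor: reserves +56B, deposits +56B.
Totals: Δreserves = −37B, Δdeposits = +429B.
Δrequired reserves = 10% × +429B = +42.9B.
Δexcess reserves = Δreserves − Δrequired = −37B − (+42.9B) = -79.9 billion.

-79.9 billion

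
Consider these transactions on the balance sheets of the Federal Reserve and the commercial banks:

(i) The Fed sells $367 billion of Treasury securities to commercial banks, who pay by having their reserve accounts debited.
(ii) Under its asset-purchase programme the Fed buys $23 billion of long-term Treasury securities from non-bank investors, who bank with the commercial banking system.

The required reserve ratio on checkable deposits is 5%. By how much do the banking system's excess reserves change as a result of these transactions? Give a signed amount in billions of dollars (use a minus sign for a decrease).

OMO sale (to banks) $367 billion: reserves −$367B, deposits 0.
Asset purchase (from non-banks) $23 billion: reserves +$23B, deposits +$23B.
Totals: Δreserves = −$344B, Δdeposits = +$23B.
Δrequired reserves = 5% × +$23B = +$1.15B.
Δexcess reserves = Δreserves − Δrequired = −$344B − (+$1.15B) = -$345.15 billion.

-$345.15 billion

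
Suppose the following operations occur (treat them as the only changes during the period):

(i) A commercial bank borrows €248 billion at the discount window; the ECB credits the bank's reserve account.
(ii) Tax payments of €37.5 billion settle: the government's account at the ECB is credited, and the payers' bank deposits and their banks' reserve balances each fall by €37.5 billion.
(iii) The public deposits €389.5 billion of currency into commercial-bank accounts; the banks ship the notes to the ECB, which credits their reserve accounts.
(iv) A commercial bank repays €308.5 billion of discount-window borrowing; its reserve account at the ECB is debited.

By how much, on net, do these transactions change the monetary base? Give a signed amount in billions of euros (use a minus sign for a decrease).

Discount-window loan €248 billion: ECB balance sheet expands → +€248B.
Government account inflow €37.5 billion: reserves shift to a non-base liability → −€37.5B.
Currency deposit €389.5 billion: just a shift between currency and reserves — both are base money → 0.
Discount-window repayment €308.5 billion: ECB balance sheet contracts → −€308.5B.
Net: 248 − 37.5 + 0 − 308.5 = -€98 billion.

-€98 billion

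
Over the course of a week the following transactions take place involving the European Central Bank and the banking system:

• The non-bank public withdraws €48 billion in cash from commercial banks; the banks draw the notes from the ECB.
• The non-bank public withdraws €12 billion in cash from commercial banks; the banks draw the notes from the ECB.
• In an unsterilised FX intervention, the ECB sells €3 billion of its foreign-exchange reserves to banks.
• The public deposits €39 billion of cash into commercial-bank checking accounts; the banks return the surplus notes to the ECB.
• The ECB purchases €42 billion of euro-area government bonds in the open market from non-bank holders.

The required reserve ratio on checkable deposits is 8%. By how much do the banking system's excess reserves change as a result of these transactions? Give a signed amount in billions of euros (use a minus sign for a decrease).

Currency withdrawal €48 billion: reserves −€48B, deposits −€48B.
Currency withdrawal €12 billion: reserves −€12B, deposits −€12B.
FX sale €3 billion: reserves −€3B, deposits 0.
Currency deposit €39 billion: reserves +€39B, deposits +€39B.
Asset purchase (from non-banks) €42 billion: reserves +€42B, deposits +€42B.
Totals: Δreserves = +€18B, Δdeposits = +€21B.
Δrequired reserves = 8% × +€21B = +€1.68B.
Δexcess reserves = Δreserves − Δrequired = +€18B − (+€1.68B) = +€16.32 billion.

+€16.32 billion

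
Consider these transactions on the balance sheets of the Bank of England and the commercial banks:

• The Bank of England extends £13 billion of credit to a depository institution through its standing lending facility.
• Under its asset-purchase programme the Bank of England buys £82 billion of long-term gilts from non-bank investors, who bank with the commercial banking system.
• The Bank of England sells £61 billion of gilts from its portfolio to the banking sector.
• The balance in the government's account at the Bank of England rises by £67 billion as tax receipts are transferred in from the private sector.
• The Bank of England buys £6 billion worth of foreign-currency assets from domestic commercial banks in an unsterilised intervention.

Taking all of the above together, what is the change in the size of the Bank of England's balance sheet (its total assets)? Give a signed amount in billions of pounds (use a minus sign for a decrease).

+£40 billion

Discount-window loan £13 billion: a Bank of England asset is acquired → +£13B.
Asset purchase (from non-banks) £82 billion: a Bank of England asset is acquired → +£82B.
OMO sale (to banks) £61 billion: a Bank of England asset is shed → −£61B.
Government account inflow £67 billion: only the composition of liabilities changes → 0.
FX purchase £6 billion: a Bank of England asset is acquired → +£6B.
Net: 13 + 82 − 61 + 0 + 6 = +£40 billion.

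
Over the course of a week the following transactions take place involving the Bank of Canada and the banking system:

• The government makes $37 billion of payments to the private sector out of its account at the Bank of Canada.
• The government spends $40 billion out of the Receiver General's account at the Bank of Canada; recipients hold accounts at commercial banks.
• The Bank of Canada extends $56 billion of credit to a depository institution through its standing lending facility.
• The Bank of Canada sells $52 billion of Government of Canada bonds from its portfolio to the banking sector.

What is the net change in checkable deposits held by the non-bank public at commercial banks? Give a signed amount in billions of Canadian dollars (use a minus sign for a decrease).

Government spending $37 billion: non-bank counterparties' bank balances rise → +$37B.
Government spending $40 billion: non-bank counterparties' bank balances rise → +$40B.
Discount-window loan $56 billion: the counterparty is a bank, so public deposits are unchanged → 0.
OMO sale (to banks) $52 billion: the counterparty is a bank, so public deposits are unchanged → 0.
Net: 37 + 40 + 0 + 0 = +$77 billion.

+$77 billion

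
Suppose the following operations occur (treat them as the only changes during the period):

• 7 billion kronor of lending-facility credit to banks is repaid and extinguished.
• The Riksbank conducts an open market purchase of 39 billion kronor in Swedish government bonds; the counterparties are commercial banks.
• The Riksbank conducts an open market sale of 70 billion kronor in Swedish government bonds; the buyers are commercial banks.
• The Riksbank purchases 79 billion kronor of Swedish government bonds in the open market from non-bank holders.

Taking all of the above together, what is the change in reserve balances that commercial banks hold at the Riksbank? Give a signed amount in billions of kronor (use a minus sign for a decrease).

+41 billion

Discount-window repayment 7 billion kronor: repayment is debited from reserves → −7B.
OMO purchase (from banks) 39 billion kronor: the Riksbank pays by crediting reserve accounts → +39B.
OMO sale (to banks) 70 billion kronor: the buying banks pay out of their reserve balances → −70B.
Asset purchase (from non-banks) 79 billion kronor: the Riksbank pays by crediting reserve accounts → +79B.
Net: −7 + 39 − 70 + 79 = +41 billion.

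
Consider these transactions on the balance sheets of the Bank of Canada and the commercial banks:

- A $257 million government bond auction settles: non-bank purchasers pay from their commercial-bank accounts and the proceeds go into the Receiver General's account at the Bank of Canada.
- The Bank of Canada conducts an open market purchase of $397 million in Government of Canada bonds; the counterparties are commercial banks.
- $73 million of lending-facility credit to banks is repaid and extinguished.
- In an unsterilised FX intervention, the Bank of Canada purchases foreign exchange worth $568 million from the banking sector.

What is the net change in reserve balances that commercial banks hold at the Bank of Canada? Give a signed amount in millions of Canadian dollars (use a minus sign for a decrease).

+$635 million

Government account inflow $257 million: funds move from bank reserves into the government account → −$257M.
OMO purchase (from banks) $397 million: the Bank of Canada pays by crediting reserve accounts → +$397M.
Discount-window repayment $73 million: repayment is debited from reserves → −$73M.
FX purchase $568 million: the Bank of Canada pays by crediting reserve accounts → +$568M.
Net: −257 + 397 − 73 + 568 = +$635 million.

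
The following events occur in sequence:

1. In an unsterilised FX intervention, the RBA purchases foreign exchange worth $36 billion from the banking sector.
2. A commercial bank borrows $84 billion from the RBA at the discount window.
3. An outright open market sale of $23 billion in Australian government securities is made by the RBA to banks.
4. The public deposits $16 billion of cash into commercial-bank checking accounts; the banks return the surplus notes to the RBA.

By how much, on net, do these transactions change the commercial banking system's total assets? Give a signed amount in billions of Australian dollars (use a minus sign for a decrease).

FX purchase $36 billion: just an asset swap on bank balance sheets → 0.
Discount-window loan $84 billion: bank balance sheets expand → +$84B.
OMO sale (to banks) $23 billion: just an asset swap on bank balance sheets → 0.
Currency deposit $16 billion: bank balance sheets expand → +$16B.
Net: 0 + 84 + 0 + 16 = +$100 billion.

+$100 billion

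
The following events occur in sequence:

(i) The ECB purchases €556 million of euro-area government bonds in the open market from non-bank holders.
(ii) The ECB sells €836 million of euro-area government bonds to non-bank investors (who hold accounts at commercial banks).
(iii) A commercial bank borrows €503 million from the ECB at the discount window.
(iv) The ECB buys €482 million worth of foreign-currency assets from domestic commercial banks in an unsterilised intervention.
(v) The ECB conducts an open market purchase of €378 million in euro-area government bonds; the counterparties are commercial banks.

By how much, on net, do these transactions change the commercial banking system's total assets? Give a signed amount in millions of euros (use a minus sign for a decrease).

ECB balance sheet:
  Assets:      Securities +€98M, Loans to banks +€503M, Foreign assets +€482M
  Liabilities: Bank reserves +€1083M
Commercial banking system:
  Assets:      Reserves at CB +€1083M, Securities −€378M, Foreign assets −€482M
  Liabilities: Checkable deposits −€280M, Borrowings from CB +€503M
Change in total bank assets = +€223 million.

+€223 million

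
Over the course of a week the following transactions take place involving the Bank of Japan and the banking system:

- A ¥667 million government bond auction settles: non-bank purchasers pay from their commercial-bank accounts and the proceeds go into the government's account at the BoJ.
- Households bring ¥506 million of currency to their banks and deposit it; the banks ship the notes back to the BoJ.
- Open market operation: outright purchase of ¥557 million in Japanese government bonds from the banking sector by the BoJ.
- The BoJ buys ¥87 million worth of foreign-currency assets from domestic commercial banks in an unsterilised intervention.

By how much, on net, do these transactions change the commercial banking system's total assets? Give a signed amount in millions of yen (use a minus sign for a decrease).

BoJ balance sheet:
  Assets:      Securities +¥557M, Foreign assets +¥87M
  Liabilities: Bank reserves +¥483M, Currency in circulation −¥506M, Government deposits +¥667M
Commercial banking system:
  Assets:      Reserves at CB +¥483M, Securities −¥557M, Foreign assets −¥87M
  Liabilities: Checkable deposits −¥161M
Change in total bank assets = -¥161 million.

-¥161 million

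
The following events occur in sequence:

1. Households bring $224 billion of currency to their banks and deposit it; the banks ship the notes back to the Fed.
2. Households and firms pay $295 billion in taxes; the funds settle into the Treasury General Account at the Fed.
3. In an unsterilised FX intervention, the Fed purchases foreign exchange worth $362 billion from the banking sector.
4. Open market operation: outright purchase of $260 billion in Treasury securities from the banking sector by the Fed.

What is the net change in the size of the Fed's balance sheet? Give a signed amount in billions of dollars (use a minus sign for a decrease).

+$622 billion

Fed balance sheet:
  Assets:      Securities +$260B, Foreign assets +$362B
  Liabilities: Bank reserves +$551B, Currency in circulation −$224B, Government deposits +$295B
Change in total Fed assets = +$622 billion.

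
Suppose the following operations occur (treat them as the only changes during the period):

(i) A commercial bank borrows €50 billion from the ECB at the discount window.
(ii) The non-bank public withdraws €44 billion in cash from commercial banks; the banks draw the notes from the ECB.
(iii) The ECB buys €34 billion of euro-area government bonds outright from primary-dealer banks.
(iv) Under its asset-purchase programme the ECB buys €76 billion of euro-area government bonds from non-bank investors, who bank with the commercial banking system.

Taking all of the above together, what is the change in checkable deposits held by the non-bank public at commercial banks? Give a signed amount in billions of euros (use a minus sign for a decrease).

+€32 billion

Discount-window loan €50 billion: the counterparty is a bank, so public deposits are unchanged → 0.
Currency withdrawal €44 billion: non-bank counterparties' bank balances fall → −€44B.
OMO purchase (from banks) €34 billion: the counterparty is a bank, so public deposits are unchanged → 0.
Asset purchase (from non-banks) €76 billion: non-bank counterparties' bank balances rise → +€76B.
Net: 0 − 44 + 0 + 76 = +€32 billion.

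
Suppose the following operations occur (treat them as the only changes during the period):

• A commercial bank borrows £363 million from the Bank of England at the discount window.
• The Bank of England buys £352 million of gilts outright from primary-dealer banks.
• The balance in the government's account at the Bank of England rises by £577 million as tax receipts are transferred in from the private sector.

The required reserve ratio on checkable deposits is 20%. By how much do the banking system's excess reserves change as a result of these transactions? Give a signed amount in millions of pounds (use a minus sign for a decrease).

+£253.4 million

Discount-window loan £363 million: reserves +£363M, deposits 0.
OMO purchase (from banks) £352 million: reserves +£352M, deposits 0.
Government account inflow £577 million: reserves −£577M, deposits −£577M.
Totals: Δreserves = +£138M, Δdeposits = −£577M.
Δrequired reserves = 20% × −£577M = −£115.4M.
Δexcess reserves = Δreserves − Δrequired = +£138M − (−£115.4M) = +£253.4 million.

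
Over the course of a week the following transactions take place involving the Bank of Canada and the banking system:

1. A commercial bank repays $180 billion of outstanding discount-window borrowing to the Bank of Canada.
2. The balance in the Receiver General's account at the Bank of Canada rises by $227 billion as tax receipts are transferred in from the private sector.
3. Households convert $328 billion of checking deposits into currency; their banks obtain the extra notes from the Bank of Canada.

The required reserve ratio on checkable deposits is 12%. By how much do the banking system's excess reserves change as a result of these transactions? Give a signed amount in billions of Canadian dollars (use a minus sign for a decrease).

-$668.4 billion

Discount-window repayment $180 billion: reserves −$180B, deposits 0.
Government account inflow $227 billion: reserves −$227B, deposits −$227B.
Currency withdrawal $328 billion: reserves −$328B, deposits −$328B.
Totals: Δreserves = −$735B, Δdeposits = −$555B.
Δrequired reserves = 12% × −$555B = −$66.6B.
Δexcess reserves = Δreserves − Δrequired = −$735B − (−$66.6B) = -$668.4 billion.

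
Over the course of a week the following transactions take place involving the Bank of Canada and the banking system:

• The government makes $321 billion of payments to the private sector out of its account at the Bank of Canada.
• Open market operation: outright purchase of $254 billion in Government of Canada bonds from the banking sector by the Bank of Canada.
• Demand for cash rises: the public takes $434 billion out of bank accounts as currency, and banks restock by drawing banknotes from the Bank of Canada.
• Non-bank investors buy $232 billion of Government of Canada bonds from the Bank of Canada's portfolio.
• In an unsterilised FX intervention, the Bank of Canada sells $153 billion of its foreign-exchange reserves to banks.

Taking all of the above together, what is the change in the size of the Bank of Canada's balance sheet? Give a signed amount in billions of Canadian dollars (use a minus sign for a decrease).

Government spending $321 billion: only the composition of liabilities changes → 0.
OMO purchase (from banks) $254 billion: a Bank of Canada asset is acquired → +$254B.
Currency withdrawal $434 billion: only the composition of liabilities changes → 0.
Asset sale (to non-banks) $232 billion: a Bank of Canada asset is shed → −$232B.
FX sale $153 billion: a Bank of Canada asset is shed → −$153B.
Net: 0 + 254 + 0 − 232 − 153 = -$131 billion.

-$131 billion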